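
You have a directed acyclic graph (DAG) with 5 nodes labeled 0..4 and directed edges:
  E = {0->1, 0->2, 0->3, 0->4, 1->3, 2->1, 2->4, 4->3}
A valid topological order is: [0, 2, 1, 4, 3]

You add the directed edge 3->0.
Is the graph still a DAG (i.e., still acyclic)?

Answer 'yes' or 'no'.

Given toposort: [0, 2, 1, 4, 3]
Position of 3: index 4; position of 0: index 0
New edge 3->0: backward (u after v in old order)
Backward edge: old toposort is now invalid. Check if this creates a cycle.
Does 0 already reach 3? Reachable from 0: [0, 1, 2, 3, 4]. YES -> cycle!
Still a DAG? no

Answer: no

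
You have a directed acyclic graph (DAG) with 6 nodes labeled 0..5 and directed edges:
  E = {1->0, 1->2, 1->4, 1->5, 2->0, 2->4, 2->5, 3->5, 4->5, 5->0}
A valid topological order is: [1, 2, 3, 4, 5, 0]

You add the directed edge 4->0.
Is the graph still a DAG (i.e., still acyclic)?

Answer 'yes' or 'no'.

Given toposort: [1, 2, 3, 4, 5, 0]
Position of 4: index 3; position of 0: index 5
New edge 4->0: forward
Forward edge: respects the existing order. Still a DAG, same toposort still valid.
Still a DAG? yes

Answer: yes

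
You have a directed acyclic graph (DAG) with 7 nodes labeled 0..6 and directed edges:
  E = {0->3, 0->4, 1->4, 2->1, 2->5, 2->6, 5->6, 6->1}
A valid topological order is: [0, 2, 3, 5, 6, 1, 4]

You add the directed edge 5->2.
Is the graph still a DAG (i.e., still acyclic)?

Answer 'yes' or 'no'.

Answer: no

Derivation:
Given toposort: [0, 2, 3, 5, 6, 1, 4]
Position of 5: index 3; position of 2: index 1
New edge 5->2: backward (u after v in old order)
Backward edge: old toposort is now invalid. Check if this creates a cycle.
Does 2 already reach 5? Reachable from 2: [1, 2, 4, 5, 6]. YES -> cycle!
Still a DAG? no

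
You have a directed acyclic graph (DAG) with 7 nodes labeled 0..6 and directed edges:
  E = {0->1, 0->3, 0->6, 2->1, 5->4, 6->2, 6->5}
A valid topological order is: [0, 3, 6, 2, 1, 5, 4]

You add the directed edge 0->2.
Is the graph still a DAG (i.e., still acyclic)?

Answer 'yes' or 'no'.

Given toposort: [0, 3, 6, 2, 1, 5, 4]
Position of 0: index 0; position of 2: index 3
New edge 0->2: forward
Forward edge: respects the existing order. Still a DAG, same toposort still valid.
Still a DAG? yes

Answer: yes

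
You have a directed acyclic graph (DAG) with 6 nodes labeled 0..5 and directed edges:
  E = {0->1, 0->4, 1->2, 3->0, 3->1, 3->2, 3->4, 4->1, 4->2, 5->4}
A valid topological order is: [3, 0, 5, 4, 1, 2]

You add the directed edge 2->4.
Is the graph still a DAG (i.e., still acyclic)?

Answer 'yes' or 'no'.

Given toposort: [3, 0, 5, 4, 1, 2]
Position of 2: index 5; position of 4: index 3
New edge 2->4: backward (u after v in old order)
Backward edge: old toposort is now invalid. Check if this creates a cycle.
Does 4 already reach 2? Reachable from 4: [1, 2, 4]. YES -> cycle!
Still a DAG? no

Answer: no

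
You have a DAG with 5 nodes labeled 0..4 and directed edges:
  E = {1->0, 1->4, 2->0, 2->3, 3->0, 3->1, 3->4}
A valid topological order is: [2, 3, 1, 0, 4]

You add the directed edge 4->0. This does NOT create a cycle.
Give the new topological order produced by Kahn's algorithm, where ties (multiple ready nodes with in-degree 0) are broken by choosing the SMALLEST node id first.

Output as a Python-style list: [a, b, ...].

Old toposort: [2, 3, 1, 0, 4]
Added edge: 4->0
Position of 4 (4) > position of 0 (3). Must reorder: 4 must now come before 0.
Run Kahn's algorithm (break ties by smallest node id):
  initial in-degrees: [4, 1, 0, 1, 2]
  ready (indeg=0): [2]
  pop 2: indeg[0]->3; indeg[3]->0 | ready=[3] | order so far=[2]
  pop 3: indeg[0]->2; indeg[1]->0; indeg[4]->1 | ready=[1] | order so far=[2, 3]
  pop 1: indeg[0]->1; indeg[4]->0 | ready=[4] | order so far=[2, 3, 1]
  pop 4: indeg[0]->0 | ready=[0] | order so far=[2, 3, 1, 4]
  pop 0: no out-edges | ready=[] | order so far=[2, 3, 1, 4, 0]
  Result: [2, 3, 1, 4, 0]

Answer: [2, 3, 1, 4, 0]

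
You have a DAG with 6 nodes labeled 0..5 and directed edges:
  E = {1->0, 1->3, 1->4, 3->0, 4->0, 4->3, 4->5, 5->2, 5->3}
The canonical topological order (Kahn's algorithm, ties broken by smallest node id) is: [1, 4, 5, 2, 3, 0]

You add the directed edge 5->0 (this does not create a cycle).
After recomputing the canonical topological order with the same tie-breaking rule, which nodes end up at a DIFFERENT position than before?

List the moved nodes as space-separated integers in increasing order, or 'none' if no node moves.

Answer: none

Derivation:
Old toposort: [1, 4, 5, 2, 3, 0]
Added edge 5->0
Recompute Kahn (smallest-id tiebreak):
  initial in-degrees: [4, 0, 1, 3, 1, 1]
  ready (indeg=0): [1]
  pop 1: indeg[0]->3; indeg[3]->2; indeg[4]->0 | ready=[4] | order so far=[1]
  pop 4: indeg[0]->2; indeg[3]->1; indeg[5]->0 | ready=[5] | order so far=[1, 4]
  pop 5: indeg[0]->1; indeg[2]->0; indeg[3]->0 | ready=[2, 3] | order so far=[1, 4, 5]
  pop 2: no out-edges | ready=[3] | order so far=[1, 4, 5, 2]
  pop 3: indeg[0]->0 | ready=[0] | order so far=[1, 4, 5, 2, 3]
  pop 0: no out-edges | ready=[] | order so far=[1, 4, 5, 2, 3, 0]
New canonical toposort: [1, 4, 5, 2, 3, 0]
Compare positions:
  Node 0: index 5 -> 5 (same)
  Node 1: index 0 -> 0 (same)
  Node 2: index 3 -> 3 (same)
  Node 3: index 4 -> 4 (same)
  Node 4: index 1 -> 1 (same)
  Node 5: index 2 -> 2 (same)
Nodes that changed position: none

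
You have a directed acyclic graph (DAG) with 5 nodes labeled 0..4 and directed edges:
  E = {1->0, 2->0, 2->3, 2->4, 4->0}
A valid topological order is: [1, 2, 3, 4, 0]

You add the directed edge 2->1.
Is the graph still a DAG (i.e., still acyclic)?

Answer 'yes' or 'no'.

Given toposort: [1, 2, 3, 4, 0]
Position of 2: index 1; position of 1: index 0
New edge 2->1: backward (u after v in old order)
Backward edge: old toposort is now invalid. Check if this creates a cycle.
Does 1 already reach 2? Reachable from 1: [0, 1]. NO -> still a DAG (reorder needed).
Still a DAG? yes

Answer: yes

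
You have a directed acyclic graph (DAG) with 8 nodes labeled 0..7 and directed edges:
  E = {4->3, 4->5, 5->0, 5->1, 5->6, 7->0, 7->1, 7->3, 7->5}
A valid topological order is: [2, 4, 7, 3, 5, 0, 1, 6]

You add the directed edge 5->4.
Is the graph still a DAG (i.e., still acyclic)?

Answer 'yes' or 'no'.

Given toposort: [2, 4, 7, 3, 5, 0, 1, 6]
Position of 5: index 4; position of 4: index 1
New edge 5->4: backward (u after v in old order)
Backward edge: old toposort is now invalid. Check if this creates a cycle.
Does 4 already reach 5? Reachable from 4: [0, 1, 3, 4, 5, 6]. YES -> cycle!
Still a DAG? no

Answer: no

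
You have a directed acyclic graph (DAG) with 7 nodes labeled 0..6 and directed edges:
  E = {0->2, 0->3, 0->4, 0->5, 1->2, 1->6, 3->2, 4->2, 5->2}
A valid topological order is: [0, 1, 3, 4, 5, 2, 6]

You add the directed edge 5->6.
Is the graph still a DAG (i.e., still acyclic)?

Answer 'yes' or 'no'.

Answer: yes

Derivation:
Given toposort: [0, 1, 3, 4, 5, 2, 6]
Position of 5: index 4; position of 6: index 6
New edge 5->6: forward
Forward edge: respects the existing order. Still a DAG, same toposort still valid.
Still a DAG? yes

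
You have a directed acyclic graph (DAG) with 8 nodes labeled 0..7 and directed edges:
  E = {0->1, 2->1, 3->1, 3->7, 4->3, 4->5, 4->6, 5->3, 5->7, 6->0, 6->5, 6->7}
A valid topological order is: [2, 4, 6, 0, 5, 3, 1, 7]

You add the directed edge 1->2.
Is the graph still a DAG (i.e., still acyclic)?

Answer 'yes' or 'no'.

Given toposort: [2, 4, 6, 0, 5, 3, 1, 7]
Position of 1: index 6; position of 2: index 0
New edge 1->2: backward (u after v in old order)
Backward edge: old toposort is now invalid. Check if this creates a cycle.
Does 2 already reach 1? Reachable from 2: [1, 2]. YES -> cycle!
Still a DAG? no

Answer: no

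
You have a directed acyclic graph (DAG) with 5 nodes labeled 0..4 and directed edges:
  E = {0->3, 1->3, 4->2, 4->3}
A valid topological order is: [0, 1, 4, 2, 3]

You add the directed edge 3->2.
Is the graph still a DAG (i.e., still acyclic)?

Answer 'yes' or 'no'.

Answer: yes

Derivation:
Given toposort: [0, 1, 4, 2, 3]
Position of 3: index 4; position of 2: index 3
New edge 3->2: backward (u after v in old order)
Backward edge: old toposort is now invalid. Check if this creates a cycle.
Does 2 already reach 3? Reachable from 2: [2]. NO -> still a DAG (reorder needed).
Still a DAG? yes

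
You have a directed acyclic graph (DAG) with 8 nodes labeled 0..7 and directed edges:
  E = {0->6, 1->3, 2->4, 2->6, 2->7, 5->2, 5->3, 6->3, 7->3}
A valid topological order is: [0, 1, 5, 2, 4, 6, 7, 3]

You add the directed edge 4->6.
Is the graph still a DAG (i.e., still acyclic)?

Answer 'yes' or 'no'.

Answer: yes

Derivation:
Given toposort: [0, 1, 5, 2, 4, 6, 7, 3]
Position of 4: index 4; position of 6: index 5
New edge 4->6: forward
Forward edge: respects the existing order. Still a DAG, same toposort still valid.
Still a DAG? yes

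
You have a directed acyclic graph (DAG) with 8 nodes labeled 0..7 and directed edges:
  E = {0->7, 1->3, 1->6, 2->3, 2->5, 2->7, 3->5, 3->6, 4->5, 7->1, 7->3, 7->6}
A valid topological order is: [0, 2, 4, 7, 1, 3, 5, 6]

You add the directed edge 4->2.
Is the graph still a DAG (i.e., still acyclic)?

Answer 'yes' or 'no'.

Answer: yes

Derivation:
Given toposort: [0, 2, 4, 7, 1, 3, 5, 6]
Position of 4: index 2; position of 2: index 1
New edge 4->2: backward (u after v in old order)
Backward edge: old toposort is now invalid. Check if this creates a cycle.
Does 2 already reach 4? Reachable from 2: [1, 2, 3, 5, 6, 7]. NO -> still a DAG (reorder needed).
Still a DAG? yes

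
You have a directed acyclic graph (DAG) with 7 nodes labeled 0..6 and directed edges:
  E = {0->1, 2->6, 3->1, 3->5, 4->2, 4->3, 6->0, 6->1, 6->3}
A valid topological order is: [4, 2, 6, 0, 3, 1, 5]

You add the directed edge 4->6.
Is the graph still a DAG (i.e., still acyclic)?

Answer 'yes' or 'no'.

Answer: yes

Derivation:
Given toposort: [4, 2, 6, 0, 3, 1, 5]
Position of 4: index 0; position of 6: index 2
New edge 4->6: forward
Forward edge: respects the existing order. Still a DAG, same toposort still valid.
Still a DAG? yes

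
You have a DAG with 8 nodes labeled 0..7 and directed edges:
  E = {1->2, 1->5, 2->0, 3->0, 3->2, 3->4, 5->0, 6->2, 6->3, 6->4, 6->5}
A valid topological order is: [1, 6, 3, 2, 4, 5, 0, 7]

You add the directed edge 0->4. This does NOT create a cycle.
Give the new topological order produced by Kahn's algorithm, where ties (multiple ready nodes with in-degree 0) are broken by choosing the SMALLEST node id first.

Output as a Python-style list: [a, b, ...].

Old toposort: [1, 6, 3, 2, 4, 5, 0, 7]
Added edge: 0->4
Position of 0 (6) > position of 4 (4). Must reorder: 0 must now come before 4.
Run Kahn's algorithm (break ties by smallest node id):
  initial in-degrees: [3, 0, 3, 1, 3, 2, 0, 0]
  ready (indeg=0): [1, 6, 7]
  pop 1: indeg[2]->2; indeg[5]->1 | ready=[6, 7] | order so far=[1]
  pop 6: indeg[2]->1; indeg[3]->0; indeg[4]->2; indeg[5]->0 | ready=[3, 5, 7] | order so far=[1, 6]
  pop 3: indeg[0]->2; indeg[2]->0; indeg[4]->1 | ready=[2, 5, 7] | order so far=[1, 6, 3]
  pop 2: indeg[0]->1 | ready=[5, 7] | order so far=[1, 6, 3, 2]
  pop 5: indeg[0]->0 | ready=[0, 7] | order so far=[1, 6, 3, 2, 5]
  pop 0: indeg[4]->0 | ready=[4, 7] | order so far=[1, 6, 3, 2, 5, 0]
  pop 4: no out-edges | ready=[7] | order so far=[1, 6, 3, 2, 5, 0, 4]
  pop 7: no out-edges | ready=[] | order so far=[1, 6, 3, 2, 5, 0, 4, 7]
  Result: [1, 6, 3, 2, 5, 0, 4, 7]

Answer: [1, 6, 3, 2, 5, 0, 4, 7]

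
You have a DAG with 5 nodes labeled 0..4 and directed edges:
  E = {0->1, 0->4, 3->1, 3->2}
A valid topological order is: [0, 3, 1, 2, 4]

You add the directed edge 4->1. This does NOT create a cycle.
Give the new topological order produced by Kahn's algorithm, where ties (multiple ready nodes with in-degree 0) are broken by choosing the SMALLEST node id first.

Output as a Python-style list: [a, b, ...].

Answer: [0, 3, 2, 4, 1]

Derivation:
Old toposort: [0, 3, 1, 2, 4]
Added edge: 4->1
Position of 4 (4) > position of 1 (2). Must reorder: 4 must now come before 1.
Run Kahn's algorithm (break ties by smallest node id):
  initial in-degrees: [0, 3, 1, 0, 1]
  ready (indeg=0): [0, 3]
  pop 0: indeg[1]->2; indeg[4]->0 | ready=[3, 4] | order so far=[0]
  pop 3: indeg[1]->1; indeg[2]->0 | ready=[2, 4] | order so far=[0, 3]
  pop 2: no out-edges | ready=[4] | order so far=[0, 3, 2]
  pop 4: indeg[1]->0 | ready=[1] | order so far=[0, 3, 2, 4]
  pop 1: no out-edges | ready=[] | order so far=[0, 3, 2, 4, 1]
  Result: [0, 3, 2, 4, 1]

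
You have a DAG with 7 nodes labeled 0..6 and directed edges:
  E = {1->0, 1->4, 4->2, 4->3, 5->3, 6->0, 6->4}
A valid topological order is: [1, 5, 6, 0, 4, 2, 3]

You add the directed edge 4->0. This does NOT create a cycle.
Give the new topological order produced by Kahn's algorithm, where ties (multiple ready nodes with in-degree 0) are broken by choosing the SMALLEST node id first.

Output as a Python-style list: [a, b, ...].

Old toposort: [1, 5, 6, 0, 4, 2, 3]
Added edge: 4->0
Position of 4 (4) > position of 0 (3). Must reorder: 4 must now come before 0.
Run Kahn's algorithm (break ties by smallest node id):
  initial in-degrees: [3, 0, 1, 2, 2, 0, 0]
  ready (indeg=0): [1, 5, 6]
  pop 1: indeg[0]->2; indeg[4]->1 | ready=[5, 6] | order so far=[1]
  pop 5: indeg[3]->1 | ready=[6] | order so far=[1, 5]
  pop 6: indeg[0]->1; indeg[4]->0 | ready=[4] | order so far=[1, 5, 6]
  pop 4: indeg[0]->0; indeg[2]->0; indeg[3]->0 | ready=[0, 2, 3] | order so far=[1, 5, 6, 4]
  pop 0: no out-edges | ready=[2, 3] | order so far=[1, 5, 6, 4, 0]
  pop 2: no out-edges | ready=[3] | order so far=[1, 5, 6, 4, 0, 2]
  pop 3: no out-edges | ready=[] | order so far=[1, 5, 6, 4, 0, 2, 3]
  Result: [1, 5, 6, 4, 0, 2, 3]

Answer: [1, 5, 6, 4, 0, 2, 3]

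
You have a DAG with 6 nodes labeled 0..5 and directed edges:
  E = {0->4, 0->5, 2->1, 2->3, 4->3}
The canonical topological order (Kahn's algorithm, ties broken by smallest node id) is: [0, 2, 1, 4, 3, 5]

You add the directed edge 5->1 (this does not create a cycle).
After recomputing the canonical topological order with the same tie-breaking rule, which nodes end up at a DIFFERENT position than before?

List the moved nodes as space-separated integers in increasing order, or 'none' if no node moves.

Old toposort: [0, 2, 1, 4, 3, 5]
Added edge 5->1
Recompute Kahn (smallest-id tiebreak):
  initial in-degrees: [0, 2, 0, 2, 1, 1]
  ready (indeg=0): [0, 2]
  pop 0: indeg[4]->0; indeg[5]->0 | ready=[2, 4, 5] | order so far=[0]
  pop 2: indeg[1]->1; indeg[3]->1 | ready=[4, 5] | order so far=[0, 2]
  pop 4: indeg[3]->0 | ready=[3, 5] | order so far=[0, 2, 4]
  pop 3: no out-edges | ready=[5] | order so far=[0, 2, 4, 3]
  pop 5: indeg[1]->0 | ready=[1] | order so far=[0, 2, 4, 3, 5]
  pop 1: no out-edges | ready=[] | order so far=[0, 2, 4, 3, 5, 1]
New canonical toposort: [0, 2, 4, 3, 5, 1]
Compare positions:
  Node 0: index 0 -> 0 (same)
  Node 1: index 2 -> 5 (moved)
  Node 2: index 1 -> 1 (same)
  Node 3: index 4 -> 3 (moved)
  Node 4: index 3 -> 2 (moved)
  Node 5: index 5 -> 4 (moved)
Nodes that changed position: 1 3 4 5

Answer: 1 3 4 5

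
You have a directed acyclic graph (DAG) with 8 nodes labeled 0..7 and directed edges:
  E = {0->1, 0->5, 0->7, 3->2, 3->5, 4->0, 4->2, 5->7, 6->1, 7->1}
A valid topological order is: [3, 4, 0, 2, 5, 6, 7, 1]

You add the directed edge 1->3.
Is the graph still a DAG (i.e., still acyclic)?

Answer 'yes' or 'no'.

Given toposort: [3, 4, 0, 2, 5, 6, 7, 1]
Position of 1: index 7; position of 3: index 0
New edge 1->3: backward (u after v in old order)
Backward edge: old toposort is now invalid. Check if this creates a cycle.
Does 3 already reach 1? Reachable from 3: [1, 2, 3, 5, 7]. YES -> cycle!
Still a DAG? no

Answer: no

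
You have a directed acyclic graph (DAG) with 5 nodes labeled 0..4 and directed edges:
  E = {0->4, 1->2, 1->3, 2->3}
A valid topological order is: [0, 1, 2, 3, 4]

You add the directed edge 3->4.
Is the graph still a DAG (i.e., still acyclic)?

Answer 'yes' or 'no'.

Answer: yes

Derivation:
Given toposort: [0, 1, 2, 3, 4]
Position of 3: index 3; position of 4: index 4
New edge 3->4: forward
Forward edge: respects the existing order. Still a DAG, same toposort still valid.
Still a DAG? yes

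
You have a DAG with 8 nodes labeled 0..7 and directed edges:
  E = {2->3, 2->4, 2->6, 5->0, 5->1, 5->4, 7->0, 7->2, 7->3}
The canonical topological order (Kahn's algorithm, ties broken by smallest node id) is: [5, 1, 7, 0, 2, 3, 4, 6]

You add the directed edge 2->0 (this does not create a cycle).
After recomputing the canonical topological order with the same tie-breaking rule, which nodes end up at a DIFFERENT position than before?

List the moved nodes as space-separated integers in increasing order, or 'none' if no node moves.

Answer: 0 2

Derivation:
Old toposort: [5, 1, 7, 0, 2, 3, 4, 6]
Added edge 2->0
Recompute Kahn (smallest-id tiebreak):
  initial in-degrees: [3, 1, 1, 2, 2, 0, 1, 0]
  ready (indeg=0): [5, 7]
  pop 5: indeg[0]->2; indeg[1]->0; indeg[4]->1 | ready=[1, 7] | order so far=[5]
  pop 1: no out-edges | ready=[7] | order so far=[5, 1]
  pop 7: indeg[0]->1; indeg[2]->0; indeg[3]->1 | ready=[2] | order so far=[5, 1, 7]
  pop 2: indeg[0]->0; indeg[3]->0; indeg[4]->0; indeg[6]->0 | ready=[0, 3, 4, 6] | order so far=[5, 1, 7, 2]
  pop 0: no out-edges | ready=[3, 4, 6] | order so far=[5, 1, 7, 2, 0]
  pop 3: no out-edges | ready=[4, 6] | order so far=[5, 1, 7, 2, 0, 3]
  pop 4: no out-edges | ready=[6] | order so far=[5, 1, 7, 2, 0, 3, 4]
  pop 6: no out-edges | ready=[] | order so far=[5, 1, 7, 2, 0, 3, 4, 6]
New canonical toposort: [5, 1, 7, 2, 0, 3, 4, 6]
Compare positions:
  Node 0: index 3 -> 4 (moved)
  Node 1: index 1 -> 1 (same)
  Node 2: index 4 -> 3 (moved)
  Node 3: index 5 -> 5 (same)
  Node 4: index 6 -> 6 (same)
  Node 5: index 0 -> 0 (same)
  Node 6: index 7 -> 7 (same)
  Node 7: index 2 -> 2 (same)
Nodes that changed position: 0 2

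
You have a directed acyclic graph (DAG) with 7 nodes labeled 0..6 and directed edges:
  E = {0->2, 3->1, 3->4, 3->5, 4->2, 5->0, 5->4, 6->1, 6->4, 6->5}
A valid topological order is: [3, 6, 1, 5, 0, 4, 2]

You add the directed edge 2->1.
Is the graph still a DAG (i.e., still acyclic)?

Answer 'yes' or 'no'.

Given toposort: [3, 6, 1, 5, 0, 4, 2]
Position of 2: index 6; position of 1: index 2
New edge 2->1: backward (u after v in old order)
Backward edge: old toposort is now invalid. Check if this creates a cycle.
Does 1 already reach 2? Reachable from 1: [1]. NO -> still a DAG (reorder needed).
Still a DAG? yes

Answer: yes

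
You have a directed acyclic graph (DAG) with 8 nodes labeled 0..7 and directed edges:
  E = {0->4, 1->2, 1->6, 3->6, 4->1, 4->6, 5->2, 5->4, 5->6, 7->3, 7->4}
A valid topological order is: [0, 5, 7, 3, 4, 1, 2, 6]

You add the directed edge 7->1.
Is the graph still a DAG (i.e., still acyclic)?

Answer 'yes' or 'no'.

Answer: yes

Derivation:
Given toposort: [0, 5, 7, 3, 4, 1, 2, 6]
Position of 7: index 2; position of 1: index 5
New edge 7->1: forward
Forward edge: respects the existing order. Still a DAG, same toposort still valid.
Still a DAG? yes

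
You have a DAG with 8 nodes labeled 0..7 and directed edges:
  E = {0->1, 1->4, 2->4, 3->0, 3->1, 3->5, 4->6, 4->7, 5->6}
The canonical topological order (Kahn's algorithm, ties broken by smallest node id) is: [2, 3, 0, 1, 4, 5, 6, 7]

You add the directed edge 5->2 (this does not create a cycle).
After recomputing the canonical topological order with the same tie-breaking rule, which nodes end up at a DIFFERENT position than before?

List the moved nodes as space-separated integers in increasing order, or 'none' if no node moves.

Old toposort: [2, 3, 0, 1, 4, 5, 6, 7]
Added edge 5->2
Recompute Kahn (smallest-id tiebreak):
  initial in-degrees: [1, 2, 1, 0, 2, 1, 2, 1]
  ready (indeg=0): [3]
  pop 3: indeg[0]->0; indeg[1]->1; indeg[5]->0 | ready=[0, 5] | order so far=[3]
  pop 0: indeg[1]->0 | ready=[1, 5] | order so far=[3, 0]
  pop 1: indeg[4]->1 | ready=[5] | order so far=[3, 0, 1]
  pop 5: indeg[2]->0; indeg[6]->1 | ready=[2] | order so far=[3, 0, 1, 5]
  pop 2: indeg[4]->0 | ready=[4] | order so far=[3, 0, 1, 5, 2]
  pop 4: indeg[6]->0; indeg[7]->0 | ready=[6, 7] | order so far=[3, 0, 1, 5, 2, 4]
  pop 6: no out-edges | ready=[7] | order so far=[3, 0, 1, 5, 2, 4, 6]
  pop 7: no out-edges | ready=[] | order so far=[3, 0, 1, 5, 2, 4, 6, 7]
New canonical toposort: [3, 0, 1, 5, 2, 4, 6, 7]
Compare positions:
  Node 0: index 2 -> 1 (moved)
  Node 1: index 3 -> 2 (moved)
  Node 2: index 0 -> 4 (moved)
  Node 3: index 1 -> 0 (moved)
  Node 4: index 4 -> 5 (moved)
  Node 5: index 5 -> 3 (moved)
  Node 6: index 6 -> 6 (same)
  Node 7: index 7 -> 7 (same)
Nodes that changed position: 0 1 2 3 4 5

Answer: 0 1 2 3 4 5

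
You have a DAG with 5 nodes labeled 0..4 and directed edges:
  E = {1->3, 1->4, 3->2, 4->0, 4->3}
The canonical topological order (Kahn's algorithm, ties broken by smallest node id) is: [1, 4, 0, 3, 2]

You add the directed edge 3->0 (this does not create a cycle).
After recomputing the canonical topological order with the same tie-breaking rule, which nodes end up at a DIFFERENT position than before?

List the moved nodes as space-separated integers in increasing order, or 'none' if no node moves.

Old toposort: [1, 4, 0, 3, 2]
Added edge 3->0
Recompute Kahn (smallest-id tiebreak):
  initial in-degrees: [2, 0, 1, 2, 1]
  ready (indeg=0): [1]
  pop 1: indeg[3]->1; indeg[4]->0 | ready=[4] | order so far=[1]
  pop 4: indeg[0]->1; indeg[3]->0 | ready=[3] | order so far=[1, 4]
  pop 3: indeg[0]->0; indeg[2]->0 | ready=[0, 2] | order so far=[1, 4, 3]
  pop 0: no out-edges | ready=[2] | order so far=[1, 4, 3, 0]
  pop 2: no out-edges | ready=[] | order so far=[1, 4, 3, 0, 2]
New canonical toposort: [1, 4, 3, 0, 2]
Compare positions:
  Node 0: index 2 -> 3 (moved)
  Node 1: index 0 -> 0 (same)
  Node 2: index 4 -> 4 (same)
  Node 3: index 3 -> 2 (moved)
  Node 4: index 1 -> 1 (same)
Nodes that changed position: 0 3

Answer: 0 3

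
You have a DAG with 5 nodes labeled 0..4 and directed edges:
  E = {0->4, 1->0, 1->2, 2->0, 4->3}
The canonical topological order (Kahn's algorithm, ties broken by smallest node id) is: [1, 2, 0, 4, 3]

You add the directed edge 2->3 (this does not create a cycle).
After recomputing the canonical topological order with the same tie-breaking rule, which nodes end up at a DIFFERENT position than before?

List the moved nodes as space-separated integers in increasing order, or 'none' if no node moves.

Old toposort: [1, 2, 0, 4, 3]
Added edge 2->3
Recompute Kahn (smallest-id tiebreak):
  initial in-degrees: [2, 0, 1, 2, 1]
  ready (indeg=0): [1]
  pop 1: indeg[0]->1; indeg[2]->0 | ready=[2] | order so far=[1]
  pop 2: indeg[0]->0; indeg[3]->1 | ready=[0] | order so far=[1, 2]
  pop 0: indeg[4]->0 | ready=[4] | order so far=[1, 2, 0]
  pop 4: indeg[3]->0 | ready=[3] | order so far=[1, 2, 0, 4]
  pop 3: no out-edges | ready=[] | order so far=[1, 2, 0, 4, 3]
New canonical toposort: [1, 2, 0, 4, 3]
Compare positions:
  Node 0: index 2 -> 2 (same)
  Node 1: index 0 -> 0 (same)
  Node 2: index 1 -> 1 (same)
  Node 3: index 4 -> 4 (same)
  Node 4: index 3 -> 3 (same)
Nodes that changed position: none

Answer: none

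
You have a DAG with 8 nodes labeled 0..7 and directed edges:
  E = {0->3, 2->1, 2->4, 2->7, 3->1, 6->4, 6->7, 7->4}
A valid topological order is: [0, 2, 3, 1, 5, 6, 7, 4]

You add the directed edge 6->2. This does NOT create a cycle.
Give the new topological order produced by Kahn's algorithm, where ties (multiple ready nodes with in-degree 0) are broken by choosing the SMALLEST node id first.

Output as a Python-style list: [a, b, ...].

Answer: [0, 3, 5, 6, 2, 1, 7, 4]

Derivation:
Old toposort: [0, 2, 3, 1, 5, 6, 7, 4]
Added edge: 6->2
Position of 6 (5) > position of 2 (1). Must reorder: 6 must now come before 2.
Run Kahn's algorithm (break ties by smallest node id):
  initial in-degrees: [0, 2, 1, 1, 3, 0, 0, 2]
  ready (indeg=0): [0, 5, 6]
  pop 0: indeg[3]->0 | ready=[3, 5, 6] | order so far=[0]
  pop 3: indeg[1]->1 | ready=[5, 6] | order so far=[0, 3]
  pop 5: no out-edges | ready=[6] | order so far=[0, 3, 5]
  pop 6: indeg[2]->0; indeg[4]->2; indeg[7]->1 | ready=[2] | order so far=[0, 3, 5, 6]
  pop 2: indeg[1]->0; indeg[4]->1; indeg[7]->0 | ready=[1, 7] | order so far=[0, 3, 5, 6, 2]
  pop 1: no out-edges | ready=[7] | order so far=[0, 3, 5, 6, 2, 1]
  pop 7: indeg[4]->0 | ready=[4] | order so far=[0, 3, 5, 6, 2, 1, 7]
  pop 4: no out-edges | ready=[] | order so far=[0, 3, 5, 6, 2, 1, 7, 4]
  Result: [0, 3, 5, 6, 2, 1, 7, 4]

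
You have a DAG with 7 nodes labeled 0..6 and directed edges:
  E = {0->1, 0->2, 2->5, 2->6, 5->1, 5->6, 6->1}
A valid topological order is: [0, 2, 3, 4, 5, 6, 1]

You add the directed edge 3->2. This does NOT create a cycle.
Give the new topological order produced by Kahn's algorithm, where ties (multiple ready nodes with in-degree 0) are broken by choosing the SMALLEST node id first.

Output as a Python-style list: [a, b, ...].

Old toposort: [0, 2, 3, 4, 5, 6, 1]
Added edge: 3->2
Position of 3 (2) > position of 2 (1). Must reorder: 3 must now come before 2.
Run Kahn's algorithm (break ties by smallest node id):
  initial in-degrees: [0, 3, 2, 0, 0, 1, 2]
  ready (indeg=0): [0, 3, 4]
  pop 0: indeg[1]->2; indeg[2]->1 | ready=[3, 4] | order so far=[0]
  pop 3: indeg[2]->0 | ready=[2, 4] | order so far=[0, 3]
  pop 2: indeg[5]->0; indeg[6]->1 | ready=[4, 5] | order so far=[0, 3, 2]
  pop 4: no out-edges | ready=[5] | order so far=[0, 3, 2, 4]
  pop 5: indeg[1]->1; indeg[6]->0 | ready=[6] | order so far=[0, 3, 2, 4, 5]
  pop 6: indeg[1]->0 | ready=[1] | order so far=[0, 3, 2, 4, 5, 6]
  pop 1: no out-edges | ready=[] | order so far=[0, 3, 2, 4, 5, 6, 1]
  Result: [0, 3, 2, 4, 5, 6, 1]

Answer: [0, 3, 2, 4, 5, 6, 1]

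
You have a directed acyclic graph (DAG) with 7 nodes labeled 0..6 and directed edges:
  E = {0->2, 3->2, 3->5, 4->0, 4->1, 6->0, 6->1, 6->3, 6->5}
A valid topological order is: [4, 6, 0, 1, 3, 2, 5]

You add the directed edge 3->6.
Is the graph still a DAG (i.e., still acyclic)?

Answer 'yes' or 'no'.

Given toposort: [4, 6, 0, 1, 3, 2, 5]
Position of 3: index 4; position of 6: index 1
New edge 3->6: backward (u after v in old order)
Backward edge: old toposort is now invalid. Check if this creates a cycle.
Does 6 already reach 3? Reachable from 6: [0, 1, 2, 3, 5, 6]. YES -> cycle!
Still a DAG? no

Answer: no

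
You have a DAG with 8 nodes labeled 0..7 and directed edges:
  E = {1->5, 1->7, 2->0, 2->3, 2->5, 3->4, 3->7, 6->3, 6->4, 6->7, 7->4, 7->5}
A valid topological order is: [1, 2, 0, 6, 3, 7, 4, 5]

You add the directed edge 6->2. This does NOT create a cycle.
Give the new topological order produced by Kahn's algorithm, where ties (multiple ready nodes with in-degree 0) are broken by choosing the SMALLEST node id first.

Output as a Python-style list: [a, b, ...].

Old toposort: [1, 2, 0, 6, 3, 7, 4, 5]
Added edge: 6->2
Position of 6 (3) > position of 2 (1). Must reorder: 6 must now come before 2.
Run Kahn's algorithm (break ties by smallest node id):
  initial in-degrees: [1, 0, 1, 2, 3, 3, 0, 3]
  ready (indeg=0): [1, 6]
  pop 1: indeg[5]->2; indeg[7]->2 | ready=[6] | order so far=[1]
  pop 6: indeg[2]->0; indeg[3]->1; indeg[4]->2; indeg[7]->1 | ready=[2] | order so far=[1, 6]
  pop 2: indeg[0]->0; indeg[3]->0; indeg[5]->1 | ready=[0, 3] | order so far=[1, 6, 2]
  pop 0: no out-edges | ready=[3] | order so far=[1, 6, 2, 0]
  pop 3: indeg[4]->1; indeg[7]->0 | ready=[7] | order so far=[1, 6, 2, 0, 3]
  pop 7: indeg[4]->0; indeg[5]->0 | ready=[4, 5] | order so far=[1, 6, 2, 0, 3, 7]
  pop 4: no out-edges | ready=[5] | order so far=[1, 6, 2, 0, 3, 7, 4]
  pop 5: no out-edges | ready=[] | order so far=[1, 6, 2, 0, 3, 7, 4, 5]
  Result: [1, 6, 2, 0, 3, 7, 4, 5]

Answer: [1, 6, 2, 0, 3, 7, 4, 5]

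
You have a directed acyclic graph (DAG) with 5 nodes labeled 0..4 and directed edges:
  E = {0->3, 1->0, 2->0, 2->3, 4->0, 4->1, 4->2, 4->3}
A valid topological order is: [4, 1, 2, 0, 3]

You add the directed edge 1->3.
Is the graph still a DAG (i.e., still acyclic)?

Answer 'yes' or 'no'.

Answer: yes

Derivation:
Given toposort: [4, 1, 2, 0, 3]
Position of 1: index 1; position of 3: index 4
New edge 1->3: forward
Forward edge: respects the existing order. Still a DAG, same toposort still valid.
Still a DAG? yes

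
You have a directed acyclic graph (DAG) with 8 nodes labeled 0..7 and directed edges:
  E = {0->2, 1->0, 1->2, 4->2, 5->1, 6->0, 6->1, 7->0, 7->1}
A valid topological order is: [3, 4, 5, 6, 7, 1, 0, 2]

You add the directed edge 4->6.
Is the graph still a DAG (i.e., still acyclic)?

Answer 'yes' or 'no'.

Answer: yes

Derivation:
Given toposort: [3, 4, 5, 6, 7, 1, 0, 2]
Position of 4: index 1; position of 6: index 3
New edge 4->6: forward
Forward edge: respects the existing order. Still a DAG, same toposort still valid.
Still a DAG? yes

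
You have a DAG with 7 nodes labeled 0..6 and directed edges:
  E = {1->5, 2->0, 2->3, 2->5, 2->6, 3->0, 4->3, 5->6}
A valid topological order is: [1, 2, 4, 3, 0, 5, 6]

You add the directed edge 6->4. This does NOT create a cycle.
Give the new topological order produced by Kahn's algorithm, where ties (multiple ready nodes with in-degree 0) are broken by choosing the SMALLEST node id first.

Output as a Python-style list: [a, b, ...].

Answer: [1, 2, 5, 6, 4, 3, 0]

Derivation:
Old toposort: [1, 2, 4, 3, 0, 5, 6]
Added edge: 6->4
Position of 6 (6) > position of 4 (2). Must reorder: 6 must now come before 4.
Run Kahn's algorithm (break ties by smallest node id):
  initial in-degrees: [2, 0, 0, 2, 1, 2, 2]
  ready (indeg=0): [1, 2]
  pop 1: indeg[5]->1 | ready=[2] | order so far=[1]
  pop 2: indeg[0]->1; indeg[3]->1; indeg[5]->0; indeg[6]->1 | ready=[5] | order so far=[1, 2]
  pop 5: indeg[6]->0 | ready=[6] | order so far=[1, 2, 5]
  pop 6: indeg[4]->0 | ready=[4] | order so far=[1, 2, 5, 6]
  pop 4: indeg[3]->0 | ready=[3] | order so far=[1, 2, 5, 6, 4]
  pop 3: indeg[0]->0 | ready=[0] | order so far=[1, 2, 5, 6, 4, 3]
  pop 0: no out-edges | ready=[] | order so far=[1, 2, 5, 6, 4, 3, 0]
  Result: [1, 2, 5, 6, 4, 3, 0]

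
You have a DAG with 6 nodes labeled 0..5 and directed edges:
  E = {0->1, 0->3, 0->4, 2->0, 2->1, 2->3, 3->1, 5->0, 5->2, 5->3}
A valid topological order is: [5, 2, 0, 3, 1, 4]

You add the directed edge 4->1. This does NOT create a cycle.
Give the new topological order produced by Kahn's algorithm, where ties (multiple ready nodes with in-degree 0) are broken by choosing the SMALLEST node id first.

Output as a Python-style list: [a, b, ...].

Old toposort: [5, 2, 0, 3, 1, 4]
Added edge: 4->1
Position of 4 (5) > position of 1 (4). Must reorder: 4 must now come before 1.
Run Kahn's algorithm (break ties by smallest node id):
  initial in-degrees: [2, 4, 1, 3, 1, 0]
  ready (indeg=0): [5]
  pop 5: indeg[0]->1; indeg[2]->0; indeg[3]->2 | ready=[2] | order so far=[5]
  pop 2: indeg[0]->0; indeg[1]->3; indeg[3]->1 | ready=[0] | order so far=[5, 2]
  pop 0: indeg[1]->2; indeg[3]->0; indeg[4]->0 | ready=[3, 4] | order so far=[5, 2, 0]
  pop 3: indeg[1]->1 | ready=[4] | order so far=[5, 2, 0, 3]
  pop 4: indeg[1]->0 | ready=[1] | order so far=[5, 2, 0, 3, 4]
  pop 1: no out-edges | ready=[] | order so far=[5, 2, 0, 3, 4, 1]
  Result: [5, 2, 0, 3, 4, 1]

Answer: [5, 2, 0, 3, 4, 1]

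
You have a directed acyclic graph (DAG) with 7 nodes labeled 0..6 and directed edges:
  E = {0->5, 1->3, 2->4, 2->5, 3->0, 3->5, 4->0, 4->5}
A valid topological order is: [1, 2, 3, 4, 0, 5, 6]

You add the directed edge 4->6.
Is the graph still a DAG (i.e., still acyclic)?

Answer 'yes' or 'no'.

Answer: yes

Derivation:
Given toposort: [1, 2, 3, 4, 0, 5, 6]
Position of 4: index 3; position of 6: index 6
New edge 4->6: forward
Forward edge: respects the existing order. Still a DAG, same toposort still valid.
Still a DAG? yes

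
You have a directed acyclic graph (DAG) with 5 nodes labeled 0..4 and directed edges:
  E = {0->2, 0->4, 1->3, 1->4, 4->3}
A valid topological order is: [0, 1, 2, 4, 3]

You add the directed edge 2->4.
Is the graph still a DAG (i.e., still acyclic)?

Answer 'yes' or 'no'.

Answer: yes

Derivation:
Given toposort: [0, 1, 2, 4, 3]
Position of 2: index 2; position of 4: index 3
New edge 2->4: forward
Forward edge: respects the existing order. Still a DAG, same toposort still valid.
Still a DAG? yes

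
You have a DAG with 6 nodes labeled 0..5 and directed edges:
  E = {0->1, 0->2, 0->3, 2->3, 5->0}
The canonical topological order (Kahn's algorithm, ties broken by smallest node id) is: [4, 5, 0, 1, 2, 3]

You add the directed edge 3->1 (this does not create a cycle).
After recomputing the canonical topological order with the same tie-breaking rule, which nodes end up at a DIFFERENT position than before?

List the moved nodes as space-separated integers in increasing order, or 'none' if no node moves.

Answer: 1 2 3

Derivation:
Old toposort: [4, 5, 0, 1, 2, 3]
Added edge 3->1
Recompute Kahn (smallest-id tiebreak):
  initial in-degrees: [1, 2, 1, 2, 0, 0]
  ready (indeg=0): [4, 5]
  pop 4: no out-edges | ready=[5] | order so far=[4]
  pop 5: indeg[0]->0 | ready=[0] | order so far=[4, 5]
  pop 0: indeg[1]->1; indeg[2]->0; indeg[3]->1 | ready=[2] | order so far=[4, 5, 0]
  pop 2: indeg[3]->0 | ready=[3] | order so far=[4, 5, 0, 2]
  pop 3: indeg[1]->0 | ready=[1] | order so far=[4, 5, 0, 2, 3]
  pop 1: no out-edges | ready=[] | order so far=[4, 5, 0, 2, 3, 1]
New canonical toposort: [4, 5, 0, 2, 3, 1]
Compare positions:
  Node 0: index 2 -> 2 (same)
  Node 1: index 3 -> 5 (moved)
  Node 2: index 4 -> 3 (moved)
  Node 3: index 5 -> 4 (moved)
  Node 4: index 0 -> 0 (same)
  Node 5: index 1 -> 1 (same)
Nodes that changed position: 1 2 3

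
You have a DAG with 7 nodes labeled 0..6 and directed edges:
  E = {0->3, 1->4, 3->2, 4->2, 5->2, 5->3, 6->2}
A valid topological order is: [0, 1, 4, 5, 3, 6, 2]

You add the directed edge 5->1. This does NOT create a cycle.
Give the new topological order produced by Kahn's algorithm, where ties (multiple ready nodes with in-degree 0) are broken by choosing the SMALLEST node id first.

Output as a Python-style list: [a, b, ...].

Answer: [0, 5, 1, 3, 4, 6, 2]

Derivation:
Old toposort: [0, 1, 4, 5, 3, 6, 2]
Added edge: 5->1
Position of 5 (3) > position of 1 (1). Must reorder: 5 must now come before 1.
Run Kahn's algorithm (break ties by smallest node id):
  initial in-degrees: [0, 1, 4, 2, 1, 0, 0]
  ready (indeg=0): [0, 5, 6]
  pop 0: indeg[3]->1 | ready=[5, 6] | order so far=[0]
  pop 5: indeg[1]->0; indeg[2]->3; indeg[3]->0 | ready=[1, 3, 6] | order so far=[0, 5]
  pop 1: indeg[4]->0 | ready=[3, 4, 6] | order so far=[0, 5, 1]
  pop 3: indeg[2]->2 | ready=[4, 6] | order so far=[0, 5, 1, 3]
  pop 4: indeg[2]->1 | ready=[6] | order so far=[0, 5, 1, 3, 4]
  pop 6: indeg[2]->0 | ready=[2] | order so far=[0, 5, 1, 3, 4, 6]
  pop 2: no out-edges | ready=[] | order so far=[0, 5, 1, 3, 4, 6, 2]
  Result: [0, 5, 1, 3, 4, 6, 2]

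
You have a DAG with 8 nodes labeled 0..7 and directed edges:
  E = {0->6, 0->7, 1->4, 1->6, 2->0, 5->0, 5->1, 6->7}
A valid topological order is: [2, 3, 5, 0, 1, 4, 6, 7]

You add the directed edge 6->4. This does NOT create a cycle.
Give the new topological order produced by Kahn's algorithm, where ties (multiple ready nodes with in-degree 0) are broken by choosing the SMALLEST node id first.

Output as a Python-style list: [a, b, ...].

Old toposort: [2, 3, 5, 0, 1, 4, 6, 7]
Added edge: 6->4
Position of 6 (6) > position of 4 (5). Must reorder: 6 must now come before 4.
Run Kahn's algorithm (break ties by smallest node id):
  initial in-degrees: [2, 1, 0, 0, 2, 0, 2, 2]
  ready (indeg=0): [2, 3, 5]
  pop 2: indeg[0]->1 | ready=[3, 5] | order so far=[2]
  pop 3: no out-edges | ready=[5] | order so far=[2, 3]
  pop 5: indeg[0]->0; indeg[1]->0 | ready=[0, 1] | order so far=[2, 3, 5]
  pop 0: indeg[6]->1; indeg[7]->1 | ready=[1] | order so far=[2, 3, 5, 0]
  pop 1: indeg[4]->1; indeg[6]->0 | ready=[6] | order so far=[2, 3, 5, 0, 1]
  pop 6: indeg[4]->0; indeg[7]->0 | ready=[4, 7] | order so far=[2, 3, 5, 0, 1, 6]
  pop 4: no out-edges | ready=[7] | order so far=[2, 3, 5, 0, 1, 6, 4]
  pop 7: no out-edges | ready=[] | order so far=[2, 3, 5, 0, 1, 6, 4, 7]
  Result: [2, 3, 5, 0, 1, 6, 4, 7]

Answer: [2, 3, 5, 0, 1, 6, 4, 7]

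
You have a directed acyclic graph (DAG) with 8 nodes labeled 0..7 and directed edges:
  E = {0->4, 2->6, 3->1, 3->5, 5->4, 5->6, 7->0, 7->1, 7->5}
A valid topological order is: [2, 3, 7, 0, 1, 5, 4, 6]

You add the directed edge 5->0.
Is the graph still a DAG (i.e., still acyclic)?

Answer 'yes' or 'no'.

Given toposort: [2, 3, 7, 0, 1, 5, 4, 6]
Position of 5: index 5; position of 0: index 3
New edge 5->0: backward (u after v in old order)
Backward edge: old toposort is now invalid. Check if this creates a cycle.
Does 0 already reach 5? Reachable from 0: [0, 4]. NO -> still a DAG (reorder needed).
Still a DAG? yes

Answer: yes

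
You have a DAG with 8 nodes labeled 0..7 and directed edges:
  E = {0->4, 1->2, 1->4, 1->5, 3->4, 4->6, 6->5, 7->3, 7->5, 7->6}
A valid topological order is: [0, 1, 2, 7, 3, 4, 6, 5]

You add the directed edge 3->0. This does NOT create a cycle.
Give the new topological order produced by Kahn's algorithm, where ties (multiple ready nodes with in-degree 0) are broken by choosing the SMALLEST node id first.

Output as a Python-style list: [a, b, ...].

Old toposort: [0, 1, 2, 7, 3, 4, 6, 5]
Added edge: 3->0
Position of 3 (4) > position of 0 (0). Must reorder: 3 must now come before 0.
Run Kahn's algorithm (break ties by smallest node id):
  initial in-degrees: [1, 0, 1, 1, 3, 3, 2, 0]
  ready (indeg=0): [1, 7]
  pop 1: indeg[2]->0; indeg[4]->2; indeg[5]->2 | ready=[2, 7] | order so far=[1]
  pop 2: no out-edges | ready=[7] | order so far=[1, 2]
  pop 7: indeg[3]->0; indeg[5]->1; indeg[6]->1 | ready=[3] | order so far=[1, 2, 7]
  pop 3: indeg[0]->0; indeg[4]->1 | ready=[0] | order so far=[1, 2, 7, 3]
  pop 0: indeg[4]->0 | ready=[4] | order so far=[1, 2, 7, 3, 0]
  pop 4: indeg[6]->0 | ready=[6] | order so far=[1, 2, 7, 3, 0, 4]
  pop 6: indeg[5]->0 | ready=[5] | order so far=[1, 2, 7, 3, 0, 4, 6]
  pop 5: no out-edges | ready=[] | order so far=[1, 2, 7, 3, 0, 4, 6, 5]
  Result: [1, 2, 7, 3, 0, 4, 6, 5]

Answer: [1, 2, 7, 3, 0, 4, 6, 5]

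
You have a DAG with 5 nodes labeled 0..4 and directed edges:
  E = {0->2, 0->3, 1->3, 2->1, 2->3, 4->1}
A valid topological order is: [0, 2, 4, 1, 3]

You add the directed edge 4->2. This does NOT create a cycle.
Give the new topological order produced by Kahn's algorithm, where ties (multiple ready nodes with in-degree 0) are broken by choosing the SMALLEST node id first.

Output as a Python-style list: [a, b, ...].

Old toposort: [0, 2, 4, 1, 3]
Added edge: 4->2
Position of 4 (2) > position of 2 (1). Must reorder: 4 must now come before 2.
Run Kahn's algorithm (break ties by smallest node id):
  initial in-degrees: [0, 2, 2, 3, 0]
  ready (indeg=0): [0, 4]
  pop 0: indeg[2]->1; indeg[3]->2 | ready=[4] | order so far=[0]
  pop 4: indeg[1]->1; indeg[2]->0 | ready=[2] | order so far=[0, 4]
  pop 2: indeg[1]->0; indeg[3]->1 | ready=[1] | order so far=[0, 4, 2]
  pop 1: indeg[3]->0 | ready=[3] | order so far=[0, 4, 2, 1]
  pop 3: no out-edges | ready=[] | order so far=[0, 4, 2, 1, 3]
  Result: [0, 4, 2, 1, 3]

Answer: [0, 4, 2, 1, 3]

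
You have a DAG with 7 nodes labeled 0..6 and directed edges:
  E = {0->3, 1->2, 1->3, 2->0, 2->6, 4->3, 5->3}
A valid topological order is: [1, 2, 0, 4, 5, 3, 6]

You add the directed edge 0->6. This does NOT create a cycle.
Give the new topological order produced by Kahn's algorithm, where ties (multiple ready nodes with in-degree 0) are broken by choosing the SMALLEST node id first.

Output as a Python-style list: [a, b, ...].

Answer: [1, 2, 0, 4, 5, 3, 6]

Derivation:
Old toposort: [1, 2, 0, 4, 5, 3, 6]
Added edge: 0->6
Position of 0 (2) < position of 6 (6). Old order still valid.
Run Kahn's algorithm (break ties by smallest node id):
  initial in-degrees: [1, 0, 1, 4, 0, 0, 2]
  ready (indeg=0): [1, 4, 5]
  pop 1: indeg[2]->0; indeg[3]->3 | ready=[2, 4, 5] | order so far=[1]
  pop 2: indeg[0]->0; indeg[6]->1 | ready=[0, 4, 5] | order so far=[1, 2]
  pop 0: indeg[3]->2; indeg[6]->0 | ready=[4, 5, 6] | order so far=[1, 2, 0]
  pop 4: indeg[3]->1 | ready=[5, 6] | order so far=[1, 2, 0, 4]
  pop 5: indeg[3]->0 | ready=[3, 6] | order so far=[1, 2, 0, 4, 5]
  pop 3: no out-edges | ready=[6] | order so far=[1, 2, 0, 4, 5, 3]
  pop 6: no out-edges | ready=[] | order so far=[1, 2, 0, 4, 5, 3, 6]
  Result: [1, 2, 0, 4, 5, 3, 6]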